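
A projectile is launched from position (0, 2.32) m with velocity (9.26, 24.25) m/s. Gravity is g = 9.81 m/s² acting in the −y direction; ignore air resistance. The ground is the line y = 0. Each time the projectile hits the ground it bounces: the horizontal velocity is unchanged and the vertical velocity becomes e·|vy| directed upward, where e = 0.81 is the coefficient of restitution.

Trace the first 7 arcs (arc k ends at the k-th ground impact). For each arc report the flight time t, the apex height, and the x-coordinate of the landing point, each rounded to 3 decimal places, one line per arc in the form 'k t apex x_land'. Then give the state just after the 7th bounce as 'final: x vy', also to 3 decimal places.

Arc 1: start y=2.320, vy=24.250 → t=5.038, apex=32.293, x_land=46.650, impact vy=-25.171
  bounce: vy ← 0.81·25.171 = 20.389
Arc 2: start y=0.000, vy=20.389 → t=4.157, apex=21.187, x_land=85.141, impact vy=-20.389
  bounce: vy ← 0.81·20.389 = 16.515
Arc 3: start y=0.000, vy=16.515 → t=3.367, apex=13.901, x_land=116.319, impact vy=-16.515
  bounce: vy ← 0.81·16.515 = 13.377
Arc 4: start y=0.000, vy=13.377 → t=2.727, apex=9.120, x_land=141.573, impact vy=-13.377
  bounce: vy ← 0.81·13.377 = 10.835
Arc 5: start y=0.000, vy=10.835 → t=2.209, apex=5.984, x_land=162.028, impact vy=-10.835
  bounce: vy ← 0.81·10.835 = 8.777
Arc 6: start y=0.000, vy=8.777 → t=1.789, apex=3.926, x_land=178.597, impact vy=-8.777
  bounce: vy ← 0.81·8.777 = 7.109
Arc 7: start y=0.000, vy=7.109 → t=1.449, apex=2.576, x_land=192.018, impact vy=-7.109
  bounce: vy ← 0.81·7.109 = 5.758

1 5.038 32.293 46.650
2 4.157 21.187 85.141
3 3.367 13.901 116.319
4 2.727 9.120 141.573
5 2.209 5.984 162.028
6 1.789 3.926 178.597
7 1.449 2.576 192.018
final: 192.018 5.758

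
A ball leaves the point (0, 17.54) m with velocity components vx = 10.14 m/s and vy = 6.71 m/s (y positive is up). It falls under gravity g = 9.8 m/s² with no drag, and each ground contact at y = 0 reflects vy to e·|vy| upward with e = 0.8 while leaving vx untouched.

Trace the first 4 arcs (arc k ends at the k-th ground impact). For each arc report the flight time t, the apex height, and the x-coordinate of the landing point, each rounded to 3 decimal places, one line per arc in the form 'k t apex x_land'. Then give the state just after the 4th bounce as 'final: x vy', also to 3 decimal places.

Arc 1: start y=17.540, vy=6.710 → t=2.697, apex=19.837, x_land=27.345, impact vy=-19.718
  bounce: vy ← 0.8·19.718 = 15.775
Arc 2: start y=0.000, vy=15.775 → t=3.219, apex=12.696, x_land=59.989, impact vy=-15.775
  bounce: vy ← 0.8·15.775 = 12.620
Arc 3: start y=0.000, vy=12.620 → t=2.575, apex=8.125, x_land=86.104, impact vy=-12.620
  bounce: vy ← 0.8·12.620 = 10.096
Arc 4: start y=0.000, vy=10.096 → t=2.060, apex=5.200, x_land=106.996, impact vy=-10.096
  bounce: vy ← 0.8·10.096 = 8.077

1 2.697 19.837 27.345
2 3.219 12.696 59.989
3 2.575 8.125 86.104
4 2.060 5.200 106.996
final: 106.996 8.077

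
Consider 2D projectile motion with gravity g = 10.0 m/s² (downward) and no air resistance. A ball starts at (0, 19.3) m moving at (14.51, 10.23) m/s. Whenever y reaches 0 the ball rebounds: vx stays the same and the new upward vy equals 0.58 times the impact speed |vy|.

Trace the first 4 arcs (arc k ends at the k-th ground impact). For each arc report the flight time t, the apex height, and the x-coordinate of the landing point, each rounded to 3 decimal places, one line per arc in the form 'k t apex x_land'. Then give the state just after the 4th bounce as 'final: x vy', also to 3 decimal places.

1 3.238 24.533 46.984
2 2.569 8.253 84.268
3 1.490 2.776 105.892
4 0.864 0.934 118.434
final: 118.434 2.507

Arc 1: start y=19.300, vy=10.230 → t=3.238, apex=24.533, x_land=46.984, impact vy=-22.151
  bounce: vy ← 0.58·22.151 = 12.847
Arc 2: start y=0.000, vy=12.847 → t=2.569, apex=8.253, x_land=84.268, impact vy=-12.847
  bounce: vy ← 0.58·12.847 = 7.451
Arc 3: start y=0.000, vy=7.451 → t=1.490, apex=2.776, x_land=105.892, impact vy=-7.451
  bounce: vy ← 0.58·7.451 = 4.322
Arc 4: start y=0.000, vy=4.322 → t=0.864, apex=0.934, x_land=118.434, impact vy=-4.322
  bounce: vy ← 0.58·4.322 = 2.507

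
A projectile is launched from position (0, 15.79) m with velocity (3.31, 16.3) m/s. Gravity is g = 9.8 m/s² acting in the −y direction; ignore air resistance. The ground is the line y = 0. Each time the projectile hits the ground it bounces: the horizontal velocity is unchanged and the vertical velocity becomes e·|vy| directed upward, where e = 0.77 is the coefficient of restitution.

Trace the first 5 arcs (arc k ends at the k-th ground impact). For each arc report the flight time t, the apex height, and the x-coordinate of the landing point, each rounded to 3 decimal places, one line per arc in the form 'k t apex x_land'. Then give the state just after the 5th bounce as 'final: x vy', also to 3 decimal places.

Arc 1: start y=15.790, vy=16.300 → t=4.110, apex=29.346, x_land=13.606, impact vy=-23.983
  bounce: vy ← 0.77·23.983 = 18.467
Arc 2: start y=0.000, vy=18.467 → t=3.769, apex=17.399, x_land=26.080, impact vy=-18.467
  bounce: vy ← 0.77·18.467 = 14.219
Arc 3: start y=0.000, vy=14.219 → t=2.902, apex=10.316, x_land=35.686, impact vy=-14.219
  bounce: vy ← 0.77·14.219 = 10.949
Arc 4: start y=0.000, vy=10.949 → t=2.234, apex=6.116, x_land=43.082, impact vy=-10.949
  bounce: vy ← 0.77·10.949 = 8.431
Arc 5: start y=0.000, vy=8.431 → t=1.721, apex=3.626, x_land=48.777, impact vy=-8.431
  bounce: vy ← 0.77·8.431 = 6.492

1 4.110 29.346 13.606
2 3.769 17.399 26.080
3 2.902 10.316 35.686
4 2.234 6.116 43.082
5 1.721 3.626 48.777
final: 48.777 6.492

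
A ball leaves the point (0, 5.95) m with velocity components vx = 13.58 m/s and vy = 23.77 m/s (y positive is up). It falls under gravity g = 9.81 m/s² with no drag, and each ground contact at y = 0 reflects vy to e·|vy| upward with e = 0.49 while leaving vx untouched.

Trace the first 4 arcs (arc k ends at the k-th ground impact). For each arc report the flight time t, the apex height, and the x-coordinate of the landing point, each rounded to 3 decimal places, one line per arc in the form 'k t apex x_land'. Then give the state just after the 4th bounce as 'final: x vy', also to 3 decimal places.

Arc 1: start y=5.950, vy=23.770 → t=5.085, apex=34.748, x_land=69.049, impact vy=-26.110
  bounce: vy ← 0.49·26.110 = 12.794
Arc 2: start y=0.000, vy=12.794 → t=2.608, apex=8.343, x_land=104.471, impact vy=-12.794
  bounce: vy ← 0.49·12.794 = 6.269
Arc 3: start y=0.000, vy=6.269 → t=1.278, apex=2.003, x_land=121.828, impact vy=-6.269
  bounce: vy ← 0.49·6.269 = 3.072
Arc 4: start y=0.000, vy=3.072 → t=0.626, apex=0.481, x_land=130.333, impact vy=-3.072
  bounce: vy ← 0.49·3.072 = 1.505

1 5.085 34.748 69.049
2 2.608 8.343 104.471
3 1.278 2.003 121.828
4 0.626 0.481 130.333
final: 130.333 1.505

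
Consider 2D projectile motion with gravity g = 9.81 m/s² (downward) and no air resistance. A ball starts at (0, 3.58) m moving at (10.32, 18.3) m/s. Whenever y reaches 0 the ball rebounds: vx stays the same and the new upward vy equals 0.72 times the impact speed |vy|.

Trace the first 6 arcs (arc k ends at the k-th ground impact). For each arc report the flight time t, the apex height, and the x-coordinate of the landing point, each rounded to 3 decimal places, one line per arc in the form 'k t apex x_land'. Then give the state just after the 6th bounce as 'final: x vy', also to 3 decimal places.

Arc 1: start y=3.580, vy=18.300 → t=3.917, apex=20.649, x_land=40.426, impact vy=-20.128
  bounce: vy ← 0.72·20.128 = 14.492
Arc 2: start y=0.000, vy=14.492 → t=2.955, apex=10.704, x_land=70.917, impact vy=-14.492
  bounce: vy ← 0.72·14.492 = 10.434
Arc 3: start y=0.000, vy=10.434 → t=2.127, apex=5.549, x_land=92.870, impact vy=-10.434
  bounce: vy ← 0.72·10.434 = 7.513
Arc 4: start y=0.000, vy=7.513 → t=1.532, apex=2.877, x_land=108.676, impact vy=-7.513
  bounce: vy ← 0.72·7.513 = 5.409
Arc 5: start y=0.000, vy=5.409 → t=1.103, apex=1.491, x_land=120.057, impact vy=-5.409
  bounce: vy ← 0.72·5.409 = 3.895
Arc 6: start y=0.000, vy=3.895 → t=0.794, apex=0.773, x_land=128.251, impact vy=-3.895
  bounce: vy ← 0.72·3.895 = 2.804

1 3.917 20.649 40.426
2 2.955 10.704 70.917
3 2.127 5.549 92.870
4 1.532 2.877 108.676
5 1.103 1.491 120.057
6 0.794 0.773 128.251
final: 128.251 2.804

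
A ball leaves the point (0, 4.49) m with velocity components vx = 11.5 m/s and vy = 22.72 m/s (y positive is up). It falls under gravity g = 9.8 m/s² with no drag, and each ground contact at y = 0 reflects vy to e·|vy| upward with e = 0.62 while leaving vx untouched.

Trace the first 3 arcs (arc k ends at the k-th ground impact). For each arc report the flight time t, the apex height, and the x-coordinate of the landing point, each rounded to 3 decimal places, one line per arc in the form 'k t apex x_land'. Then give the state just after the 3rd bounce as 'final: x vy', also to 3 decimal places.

Arc 1: start y=4.490, vy=22.720 → t=4.827, apex=30.827, x_land=55.506, impact vy=-24.581
  bounce: vy ← 0.62·24.581 = 15.240
Arc 2: start y=0.000, vy=15.240 → t=3.110, apex=11.850, x_land=91.273, impact vy=-15.240
  bounce: vy ← 0.62·15.240 = 9.449
Arc 3: start y=0.000, vy=9.449 → t=1.928, apex=4.555, x_land=113.449, impact vy=-9.449
  bounce: vy ← 0.62·9.449 = 5.858

1 4.827 30.827 55.506
2 3.110 11.850 91.273
3 1.928 4.555 113.449
final: 113.449 5.858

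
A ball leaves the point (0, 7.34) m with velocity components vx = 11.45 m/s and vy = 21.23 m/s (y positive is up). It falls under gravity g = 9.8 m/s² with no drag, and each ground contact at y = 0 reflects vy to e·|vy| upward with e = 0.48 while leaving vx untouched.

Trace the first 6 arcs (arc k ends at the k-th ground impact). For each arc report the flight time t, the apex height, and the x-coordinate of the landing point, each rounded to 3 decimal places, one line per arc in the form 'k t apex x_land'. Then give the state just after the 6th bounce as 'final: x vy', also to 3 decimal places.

1 4.654 30.336 53.294
2 2.389 6.989 80.644
3 1.147 1.610 93.772
4 0.550 0.371 100.073
5 0.264 0.085 103.098
6 0.127 0.020 104.550
final: 104.550 0.298

Arc 1: start y=7.340, vy=21.230 → t=4.654, apex=30.336, x_land=53.294, impact vy=-24.384
  bounce: vy ← 0.48·24.384 = 11.704
Arc 2: start y=0.000, vy=11.704 → t=2.389, apex=6.989, x_land=80.644, impact vy=-11.704
  bounce: vy ← 0.48·11.704 = 5.618
Arc 3: start y=0.000, vy=5.618 → t=1.147, apex=1.610, x_land=93.772, impact vy=-5.618
  bounce: vy ← 0.48·5.618 = 2.697
Arc 4: start y=0.000, vy=2.697 → t=0.550, apex=0.371, x_land=100.073, impact vy=-2.697
  bounce: vy ← 0.48·2.697 = 1.294
Arc 5: start y=0.000, vy=1.294 → t=0.264, apex=0.085, x_land=103.098, impact vy=-1.294
  bounce: vy ← 0.48·1.294 = 0.621
Arc 6: start y=0.000, vy=0.621 → t=0.127, apex=0.020, x_land=104.550, impact vy=-0.621
  bounce: vy ← 0.48·0.621 = 0.298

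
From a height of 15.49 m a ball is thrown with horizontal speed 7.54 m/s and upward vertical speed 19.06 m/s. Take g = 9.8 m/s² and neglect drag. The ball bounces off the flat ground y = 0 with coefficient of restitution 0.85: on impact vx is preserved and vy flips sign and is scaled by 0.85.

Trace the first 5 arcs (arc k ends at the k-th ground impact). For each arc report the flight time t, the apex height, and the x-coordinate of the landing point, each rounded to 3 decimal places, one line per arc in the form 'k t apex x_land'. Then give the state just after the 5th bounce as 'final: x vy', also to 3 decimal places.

1 4.580 34.025 34.533
2 4.480 24.583 68.310
3 3.808 17.761 97.021
4 3.237 12.832 121.425
5 2.751 9.271 142.168
final: 142.168 11.458

Arc 1: start y=15.490, vy=19.060 → t=4.580, apex=34.025, x_land=34.533, impact vy=-25.824
  bounce: vy ← 0.85·25.824 = 21.951
Arc 2: start y=0.000, vy=21.951 → t=4.480, apex=24.583, x_land=68.310, impact vy=-21.951
  bounce: vy ← 0.85·21.951 = 18.658
Arc 3: start y=0.000, vy=18.658 → t=3.808, apex=17.761, x_land=97.021, impact vy=-18.658
  bounce: vy ← 0.85·18.658 = 15.859
Arc 4: start y=0.000, vy=15.859 → t=3.237, apex=12.832, x_land=121.425, impact vy=-15.859
  bounce: vy ← 0.85·15.859 = 13.480
Arc 5: start y=0.000, vy=13.480 → t=2.751, apex=9.271, x_land=142.168, impact vy=-13.480
  bounce: vy ← 0.85·13.480 = 11.458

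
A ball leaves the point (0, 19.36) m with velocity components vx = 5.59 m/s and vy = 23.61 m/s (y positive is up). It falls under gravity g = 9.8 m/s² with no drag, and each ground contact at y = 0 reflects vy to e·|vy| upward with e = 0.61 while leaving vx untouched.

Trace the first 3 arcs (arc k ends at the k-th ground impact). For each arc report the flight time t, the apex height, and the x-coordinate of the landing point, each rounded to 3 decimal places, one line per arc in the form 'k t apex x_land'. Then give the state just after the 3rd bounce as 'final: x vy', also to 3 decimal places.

Arc 1: start y=19.360, vy=23.610 → t=5.533, apex=47.800, x_land=30.927, impact vy=-30.609
  bounce: vy ← 0.61·30.609 = 18.671
Arc 2: start y=0.000, vy=18.671 → t=3.810, apex=17.787, x_land=52.227, impact vy=-18.671
  bounce: vy ← 0.61·18.671 = 11.389
Arc 3: start y=0.000, vy=11.389 → t=2.324, apex=6.618, x_land=65.221, impact vy=-11.389
  bounce: vy ← 0.61·11.389 = 6.948

1 5.533 47.800 30.927
2 3.810 17.787 52.227
3 2.324 6.618 65.221
final: 65.221 6.948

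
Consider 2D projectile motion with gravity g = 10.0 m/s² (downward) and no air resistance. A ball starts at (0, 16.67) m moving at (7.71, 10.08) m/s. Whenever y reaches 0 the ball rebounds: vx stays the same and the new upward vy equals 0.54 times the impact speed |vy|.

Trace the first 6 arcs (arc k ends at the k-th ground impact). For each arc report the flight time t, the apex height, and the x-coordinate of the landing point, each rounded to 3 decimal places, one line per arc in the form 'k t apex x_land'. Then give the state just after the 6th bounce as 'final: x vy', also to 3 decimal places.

Arc 1: start y=16.670, vy=10.080 → t=3.094, apex=21.750, x_land=23.852, impact vy=-20.857
  bounce: vy ← 0.54·20.857 = 11.263
Arc 2: start y=0.000, vy=11.263 → t=2.253, apex=6.342, x_land=41.219, impact vy=-11.263
  bounce: vy ← 0.54·11.263 = 6.082
Arc 3: start y=0.000, vy=6.082 → t=1.216, apex=1.849, x_land=50.598, impact vy=-6.082
  bounce: vy ← 0.54·6.082 = 3.284
Arc 4: start y=0.000, vy=3.284 → t=0.657, apex=0.539, x_land=55.662, impact vy=-3.284
  bounce: vy ← 0.54·3.284 = 1.773
Arc 5: start y=0.000, vy=1.773 → t=0.355, apex=0.157, x_land=58.396, impact vy=-1.773
  bounce: vy ← 0.54·1.773 = 0.958
Arc 6: start y=0.000, vy=0.958 → t=0.192, apex=0.046, x_land=59.873, impact vy=-0.958
  bounce: vy ← 0.54·0.958 = 0.517

1 3.094 21.750 23.852
2 2.253 6.342 41.219
3 1.216 1.849 50.598
4 0.657 0.539 55.662
5 0.355 0.157 58.396
6 0.192 0.046 59.873
final: 59.873 0.517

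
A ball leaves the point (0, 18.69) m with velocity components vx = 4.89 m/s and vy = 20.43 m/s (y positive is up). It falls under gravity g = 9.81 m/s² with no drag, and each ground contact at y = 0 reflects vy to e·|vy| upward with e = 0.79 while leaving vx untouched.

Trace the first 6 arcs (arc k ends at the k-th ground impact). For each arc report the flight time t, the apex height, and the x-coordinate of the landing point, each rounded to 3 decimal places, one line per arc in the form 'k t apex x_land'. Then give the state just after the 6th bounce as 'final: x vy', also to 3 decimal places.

1 4.937 39.963 24.142
2 4.510 24.941 46.195
3 3.563 15.566 63.617
4 2.815 9.715 77.381
5 2.224 6.063 88.254
6 1.757 3.784 96.844
final: 96.844 6.807

Arc 1: start y=18.690, vy=20.430 → t=4.937, apex=39.963, x_land=24.142, impact vy=-28.001
  bounce: vy ← 0.79·28.001 = 22.121
Arc 2: start y=0.000, vy=22.121 → t=4.510, apex=24.941, x_land=46.195, impact vy=-22.121
  bounce: vy ← 0.79·22.121 = 17.476
Arc 3: start y=0.000, vy=17.476 → t=3.563, apex=15.566, x_land=63.617, impact vy=-17.476
  bounce: vy ← 0.79·17.476 = 13.806
Arc 4: start y=0.000, vy=13.806 → t=2.815, apex=9.715, x_land=77.381, impact vy=-13.806
  bounce: vy ← 0.79·13.806 = 10.907
Arc 5: start y=0.000, vy=10.907 → t=2.224, apex=6.063, x_land=88.254, impact vy=-10.907
  bounce: vy ← 0.79·10.907 = 8.616
Arc 6: start y=0.000, vy=8.616 → t=1.757, apex=3.784, x_land=96.844, impact vy=-8.616
  bounce: vy ← 0.79·8.616 = 6.807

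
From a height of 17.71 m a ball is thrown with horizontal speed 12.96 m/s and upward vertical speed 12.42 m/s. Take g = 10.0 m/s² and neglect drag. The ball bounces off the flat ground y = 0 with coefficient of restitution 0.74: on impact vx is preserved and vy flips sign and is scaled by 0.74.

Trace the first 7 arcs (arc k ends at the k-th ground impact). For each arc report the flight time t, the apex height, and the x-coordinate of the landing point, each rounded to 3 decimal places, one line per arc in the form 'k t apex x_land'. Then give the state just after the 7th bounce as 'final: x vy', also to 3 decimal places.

1 3.497 25.423 45.320
2 3.337 13.922 88.571
3 2.470 7.623 120.576
4 1.827 4.175 144.260
5 1.352 2.286 161.786
6 1.001 1.252 174.756
7 0.741 0.685 184.353
final: 184.353 2.740

Arc 1: start y=17.710, vy=12.420 → t=3.497, apex=25.423, x_land=45.320, impact vy=-22.549
  bounce: vy ← 0.74·22.549 = 16.686
Arc 2: start y=0.000, vy=16.686 → t=3.337, apex=13.922, x_land=88.571, impact vy=-16.686
  bounce: vy ← 0.74·16.686 = 12.348
Arc 3: start y=0.000, vy=12.348 → t=2.470, apex=7.623, x_land=120.576, impact vy=-12.348
  bounce: vy ← 0.74·12.348 = 9.137
Arc 4: start y=0.000, vy=9.137 → t=1.827, apex=4.175, x_land=144.260, impact vy=-9.137
  bounce: vy ← 0.74·9.137 = 6.762
Arc 5: start y=0.000, vy=6.762 → t=1.352, apex=2.286, x_land=161.786, impact vy=-6.762
  bounce: vy ← 0.74·6.762 = 5.004
Arc 6: start y=0.000, vy=5.004 → t=1.001, apex=1.252, x_land=174.756, impact vy=-5.004
  bounce: vy ← 0.74·5.004 = 3.703
Arc 7: start y=0.000, vy=3.703 → t=0.741, apex=0.685, x_land=184.353, impact vy=-3.703
  bounce: vy ← 0.74·3.703 = 2.740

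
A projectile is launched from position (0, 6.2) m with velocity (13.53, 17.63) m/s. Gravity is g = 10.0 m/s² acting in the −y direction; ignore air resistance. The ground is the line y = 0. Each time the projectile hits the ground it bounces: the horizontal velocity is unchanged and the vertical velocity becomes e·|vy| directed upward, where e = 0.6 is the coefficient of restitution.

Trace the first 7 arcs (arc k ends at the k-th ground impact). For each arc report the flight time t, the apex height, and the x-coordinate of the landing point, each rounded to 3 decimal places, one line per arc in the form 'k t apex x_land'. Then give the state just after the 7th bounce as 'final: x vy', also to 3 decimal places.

Arc 1: start y=6.200, vy=17.630 → t=3.848, apex=21.741, x_land=52.067, impact vy=-20.852
  bounce: vy ← 0.6·20.852 = 12.511
Arc 2: start y=0.000, vy=12.511 → t=2.502, apex=7.827, x_land=85.922, impact vy=-12.511
  bounce: vy ← 0.6·12.511 = 7.507
Arc 3: start y=0.000, vy=7.507 → t=1.501, apex=2.818, x_land=106.236, impact vy=-7.507
  bounce: vy ← 0.6·7.507 = 4.504
Arc 4: start y=0.000, vy=4.504 → t=0.901, apex=1.014, x_land=118.424, impact vy=-4.504
  bounce: vy ← 0.6·4.504 = 2.702
Arc 5: start y=0.000, vy=2.702 → t=0.540, apex=0.365, x_land=125.737, impact vy=-2.702
  bounce: vy ← 0.6·2.702 = 1.621
Arc 6: start y=0.000, vy=1.621 → t=0.324, apex=0.131, x_land=130.124, impact vy=-1.621
  bounce: vy ← 0.6·1.621 = 0.973
Arc 7: start y=0.000, vy=0.973 → t=0.195, apex=0.047, x_land=132.757, impact vy=-0.973
  bounce: vy ← 0.6·0.973 = 0.584

1 3.848 21.741 52.067
2 2.502 7.827 85.922
3 1.501 2.818 106.236
4 0.901 1.014 118.424
5 0.540 0.365 125.737
6 0.324 0.131 130.124
7 0.195 0.047 132.757
final: 132.757 0.584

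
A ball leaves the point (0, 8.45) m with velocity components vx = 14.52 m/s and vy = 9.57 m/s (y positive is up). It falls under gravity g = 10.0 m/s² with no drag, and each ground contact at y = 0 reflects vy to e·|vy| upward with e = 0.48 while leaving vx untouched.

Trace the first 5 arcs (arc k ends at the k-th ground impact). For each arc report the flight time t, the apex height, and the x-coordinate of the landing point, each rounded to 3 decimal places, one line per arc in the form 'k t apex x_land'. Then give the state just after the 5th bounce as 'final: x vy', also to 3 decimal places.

1 2.571 13.029 37.335
2 1.550 3.002 59.836
3 0.744 0.692 70.637
4 0.357 0.159 75.821
5 0.171 0.037 78.310
final: 78.310 0.411

Arc 1: start y=8.450, vy=9.570 → t=2.571, apex=13.029, x_land=37.335, impact vy=-16.143
  bounce: vy ← 0.48·16.143 = 7.748
Arc 2: start y=0.000, vy=7.748 → t=1.550, apex=3.002, x_land=59.836, impact vy=-7.748
  bounce: vy ← 0.48·7.748 = 3.719
Arc 3: start y=0.000, vy=3.719 → t=0.744, apex=0.692, x_land=70.637, impact vy=-3.719
  bounce: vy ← 0.48·3.719 = 1.785
Arc 4: start y=0.000, vy=1.785 → t=0.357, apex=0.159, x_land=75.821, impact vy=-1.785
  bounce: vy ← 0.48·1.785 = 0.857
Arc 5: start y=0.000, vy=0.857 → t=0.171, apex=0.037, x_land=78.310, impact vy=-0.857
  bounce: vy ← 0.48·0.857 = 0.411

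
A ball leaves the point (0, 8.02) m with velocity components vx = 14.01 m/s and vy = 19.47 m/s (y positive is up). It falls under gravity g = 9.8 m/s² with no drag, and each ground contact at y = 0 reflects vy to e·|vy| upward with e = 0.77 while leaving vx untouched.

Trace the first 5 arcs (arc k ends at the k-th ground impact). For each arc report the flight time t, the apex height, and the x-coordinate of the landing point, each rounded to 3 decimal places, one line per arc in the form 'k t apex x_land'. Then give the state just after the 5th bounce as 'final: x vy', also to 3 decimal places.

1 4.350 27.361 60.940
2 3.639 16.222 111.923
3 2.802 9.618 151.180
4 2.158 5.703 181.408
5 1.661 3.381 204.683
final: 204.683 6.268

Arc 1: start y=8.020, vy=19.470 → t=4.350, apex=27.361, x_land=60.940, impact vy=-23.158
  bounce: vy ← 0.77·23.158 = 17.831
Arc 2: start y=0.000, vy=17.831 → t=3.639, apex=16.222, x_land=111.923, impact vy=-17.831
  bounce: vy ← 0.77·17.831 = 13.730
Arc 3: start y=0.000, vy=13.730 → t=2.802, apex=9.618, x_land=151.180, impact vy=-13.730
  bounce: vy ← 0.77·13.730 = 10.572
Arc 4: start y=0.000, vy=10.572 → t=2.158, apex=5.703, x_land=181.408, impact vy=-10.572
  bounce: vy ← 0.77·10.572 = 8.141
Arc 5: start y=0.000, vy=8.141 → t=1.661, apex=3.381, x_land=204.683, impact vy=-8.141
  bounce: vy ← 0.77·8.141 = 6.268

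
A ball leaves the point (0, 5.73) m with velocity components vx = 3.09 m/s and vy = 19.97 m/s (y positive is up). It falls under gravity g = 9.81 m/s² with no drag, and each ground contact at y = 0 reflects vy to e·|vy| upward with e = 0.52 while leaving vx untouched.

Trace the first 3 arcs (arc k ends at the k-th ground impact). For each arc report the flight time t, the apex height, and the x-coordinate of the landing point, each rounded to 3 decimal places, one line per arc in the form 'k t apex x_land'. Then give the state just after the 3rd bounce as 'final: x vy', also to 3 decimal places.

Arc 1: start y=5.730, vy=19.970 → t=4.340, apex=26.056, x_land=13.412, impact vy=-22.610
  bounce: vy ← 0.52·22.610 = 11.757
Arc 2: start y=0.000, vy=11.757 → t=2.397, apex=7.046, x_land=20.819, impact vy=-11.757
  bounce: vy ← 0.52·11.757 = 6.114
Arc 3: start y=0.000, vy=6.114 → t=1.246, apex=1.905, x_land=24.670, impact vy=-6.114
  bounce: vy ← 0.52·6.114 = 3.179

1 4.340 26.056 13.412
2 2.397 7.046 20.819
3 1.246 1.905 24.670
final: 24.670 3.179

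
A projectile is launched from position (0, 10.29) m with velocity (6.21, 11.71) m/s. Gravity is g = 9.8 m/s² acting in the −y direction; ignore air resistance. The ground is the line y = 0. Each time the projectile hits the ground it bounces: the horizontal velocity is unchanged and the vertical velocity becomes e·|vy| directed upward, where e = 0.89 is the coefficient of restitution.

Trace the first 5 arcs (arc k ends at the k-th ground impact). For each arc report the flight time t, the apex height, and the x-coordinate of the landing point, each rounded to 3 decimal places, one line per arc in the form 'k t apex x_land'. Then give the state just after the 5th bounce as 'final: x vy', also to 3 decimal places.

1 3.073 17.286 19.084
2 3.343 13.692 39.846
3 2.976 10.846 58.324
4 2.648 8.591 74.769
5 2.357 6.805 89.405
final: 89.405 10.278

Arc 1: start y=10.290, vy=11.710 → t=3.073, apex=17.286, x_land=19.084, impact vy=-18.407
  bounce: vy ← 0.89·18.407 = 16.382
Arc 2: start y=0.000, vy=16.382 → t=3.343, apex=13.692, x_land=39.846, impact vy=-16.382
  bounce: vy ← 0.89·16.382 = 14.580
Arc 3: start y=0.000, vy=14.580 → t=2.976, apex=10.846, x_land=58.324, impact vy=-14.580
  bounce: vy ← 0.89·14.580 = 12.976
Arc 4: start y=0.000, vy=12.976 → t=2.648, apex=8.591, x_land=74.769, impact vy=-12.976
  bounce: vy ← 0.89·12.976 = 11.549
Arc 5: start y=0.000, vy=11.549 → t=2.357, apex=6.805, x_land=89.405, impact vy=-11.549
  bounce: vy ← 0.89·11.549 = 10.278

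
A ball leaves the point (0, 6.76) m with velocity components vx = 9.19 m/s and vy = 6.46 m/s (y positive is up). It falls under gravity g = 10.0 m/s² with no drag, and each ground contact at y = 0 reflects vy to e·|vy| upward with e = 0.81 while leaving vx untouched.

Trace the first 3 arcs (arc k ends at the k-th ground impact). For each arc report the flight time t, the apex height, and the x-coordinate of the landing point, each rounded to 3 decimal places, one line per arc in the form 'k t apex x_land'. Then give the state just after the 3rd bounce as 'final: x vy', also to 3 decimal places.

1 1.976 8.847 18.161
2 2.155 5.804 37.964
3 1.745 3.808 54.004
final: 54.004 7.069

Arc 1: start y=6.760, vy=6.460 → t=1.976, apex=8.847, x_land=18.161, impact vy=-13.302
  bounce: vy ← 0.81·13.302 = 10.774
Arc 2: start y=0.000, vy=10.774 → t=2.155, apex=5.804, x_land=37.964, impact vy=-10.774
  bounce: vy ← 0.81·10.774 = 8.727
Arc 3: start y=0.000, vy=8.727 → t=1.745, apex=3.808, x_land=54.004, impact vy=-8.727
  bounce: vy ← 0.81·8.727 = 7.069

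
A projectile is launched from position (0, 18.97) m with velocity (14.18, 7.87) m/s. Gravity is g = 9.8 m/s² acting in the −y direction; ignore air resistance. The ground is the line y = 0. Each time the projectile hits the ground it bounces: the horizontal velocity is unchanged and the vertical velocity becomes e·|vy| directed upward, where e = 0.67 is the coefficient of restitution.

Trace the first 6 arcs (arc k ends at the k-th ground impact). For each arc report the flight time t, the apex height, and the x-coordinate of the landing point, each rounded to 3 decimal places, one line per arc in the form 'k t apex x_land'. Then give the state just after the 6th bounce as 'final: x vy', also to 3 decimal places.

1 2.928 22.130 41.522
2 2.848 9.934 81.903
3 1.908 4.459 108.958
4 1.278 2.002 127.085
5 0.856 0.899 139.230
6 0.574 0.403 147.367
final: 147.367 1.884

Arc 1: start y=18.970, vy=7.870 → t=2.928, apex=22.130, x_land=41.522, impact vy=-20.827
  bounce: vy ← 0.67·20.827 = 13.954
Arc 2: start y=0.000, vy=13.954 → t=2.848, apex=9.934, x_land=81.903, impact vy=-13.954
  bounce: vy ← 0.67·13.954 = 9.349
Arc 3: start y=0.000, vy=9.349 → t=1.908, apex=4.459, x_land=108.958, impact vy=-9.349
  bounce: vy ← 0.67·9.349 = 6.264
Arc 4: start y=0.000, vy=6.264 → t=1.278, apex=2.002, x_land=127.085, impact vy=-6.264
  bounce: vy ← 0.67·6.264 = 4.197
Arc 5: start y=0.000, vy=4.197 → t=0.856, apex=0.899, x_land=139.230, impact vy=-4.197
  bounce: vy ← 0.67·4.197 = 2.812
Arc 6: start y=0.000, vy=2.812 → t=0.574, apex=0.403, x_land=147.367, impact vy=-2.812
  bounce: vy ← 0.67·2.812 = 1.884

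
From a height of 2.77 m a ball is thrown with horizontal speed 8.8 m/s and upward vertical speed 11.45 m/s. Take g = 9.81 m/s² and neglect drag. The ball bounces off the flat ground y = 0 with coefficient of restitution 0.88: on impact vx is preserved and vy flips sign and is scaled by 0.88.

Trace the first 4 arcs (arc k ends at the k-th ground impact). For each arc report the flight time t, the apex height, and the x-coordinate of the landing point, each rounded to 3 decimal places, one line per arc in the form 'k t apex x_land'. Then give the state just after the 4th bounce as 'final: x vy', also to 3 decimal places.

1 2.555 9.452 22.487
2 2.443 7.320 43.987
3 2.150 5.668 62.907
4 1.892 4.390 79.557
final: 79.557 8.167

Arc 1: start y=2.770, vy=11.450 → t=2.555, apex=9.452, x_land=22.487, impact vy=-13.618
  bounce: vy ← 0.88·13.618 = 11.984
Arc 2: start y=0.000, vy=11.984 → t=2.443, apex=7.320, x_land=43.987, impact vy=-11.984
  bounce: vy ← 0.88·11.984 = 10.546
Arc 3: start y=0.000, vy=10.546 → t=2.150, apex=5.668, x_land=62.907, impact vy=-10.546
  bounce: vy ← 0.88·10.546 = 9.280
Arc 4: start y=0.000, vy=9.280 → t=1.892, apex=4.390, x_land=79.557, impact vy=-9.280
  bounce: vy ← 0.88·9.280 = 8.167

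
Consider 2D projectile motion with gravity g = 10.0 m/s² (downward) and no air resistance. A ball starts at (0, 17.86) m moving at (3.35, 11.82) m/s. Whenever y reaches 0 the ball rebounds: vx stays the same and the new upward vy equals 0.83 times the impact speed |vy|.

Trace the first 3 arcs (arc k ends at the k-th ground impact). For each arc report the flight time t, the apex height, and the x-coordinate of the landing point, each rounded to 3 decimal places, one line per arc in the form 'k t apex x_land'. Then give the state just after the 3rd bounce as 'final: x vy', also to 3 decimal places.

1 3.411 24.846 11.427
2 3.700 17.116 23.824
3 3.071 11.791 34.113
final: 34.113 12.746

Arc 1: start y=17.860, vy=11.820 → t=3.411, apex=24.846, x_land=11.427, impact vy=-22.292
  bounce: vy ← 0.83·22.292 = 18.502
Arc 2: start y=0.000, vy=18.502 → t=3.700, apex=17.116, x_land=23.824, impact vy=-18.502
  bounce: vy ← 0.83·18.502 = 15.357
Arc 3: start y=0.000, vy=15.357 → t=3.071, apex=11.791, x_land=34.113, impact vy=-15.357
  bounce: vy ← 0.83·15.357 = 12.746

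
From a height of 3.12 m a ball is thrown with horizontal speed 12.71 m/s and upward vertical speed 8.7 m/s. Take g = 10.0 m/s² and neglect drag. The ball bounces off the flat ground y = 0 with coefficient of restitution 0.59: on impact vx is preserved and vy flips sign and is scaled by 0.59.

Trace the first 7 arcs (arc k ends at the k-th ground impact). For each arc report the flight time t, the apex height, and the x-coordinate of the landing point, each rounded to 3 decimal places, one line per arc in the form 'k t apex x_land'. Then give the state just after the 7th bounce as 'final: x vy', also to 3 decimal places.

Arc 1: start y=3.120, vy=8.700 → t=2.045, apex=6.904, x_land=25.993, impact vy=-11.751
  bounce: vy ← 0.59·11.751 = 6.933
Arc 2: start y=0.000, vy=6.933 → t=1.387, apex=2.403, x_land=43.618, impact vy=-6.933
  bounce: vy ← 0.59·6.933 = 4.091
Arc 3: start y=0.000, vy=4.091 → t=0.818, apex=0.837, x_land=54.016, impact vy=-4.091
  bounce: vy ← 0.59·4.091 = 2.413
Arc 4: start y=0.000, vy=2.413 → t=0.483, apex=0.291, x_land=60.151, impact vy=-2.413
  bounce: vy ← 0.59·2.413 = 1.424
Arc 5: start y=0.000, vy=1.424 → t=0.285, apex=0.101, x_land=63.770, impact vy=-1.424
  bounce: vy ← 0.59·1.424 = 0.840
Arc 6: start y=0.000, vy=0.840 → t=0.168, apex=0.035, x_land=65.906, impact vy=-0.840
  bounce: vy ← 0.59·0.840 = 0.496
Arc 7: start y=0.000, vy=0.496 → t=0.099, apex=0.012, x_land=67.166, impact vy=-0.496
  bounce: vy ← 0.59·0.496 = 0.292

1 2.045 6.904 25.993
2 1.387 2.403 43.618
3 0.818 0.837 54.016
4 0.483 0.291 60.151
5 0.285 0.101 63.770
6 0.168 0.035 65.906
7 0.099 0.012 67.166
final: 67.166 0.292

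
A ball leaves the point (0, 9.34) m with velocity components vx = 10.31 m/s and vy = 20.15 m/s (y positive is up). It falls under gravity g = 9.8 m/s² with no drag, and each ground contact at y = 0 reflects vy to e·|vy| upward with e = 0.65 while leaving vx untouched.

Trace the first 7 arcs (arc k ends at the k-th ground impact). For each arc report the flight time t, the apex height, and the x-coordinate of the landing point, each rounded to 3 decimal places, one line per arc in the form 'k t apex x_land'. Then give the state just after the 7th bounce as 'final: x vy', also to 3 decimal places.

1 4.533 30.055 46.733
2 3.220 12.698 79.927
3 2.093 5.365 101.504
4 1.360 2.267 115.528
5 0.884 0.958 124.644
6 0.575 0.405 130.570
7 0.374 0.171 134.421
final: 134.421 1.190

Arc 1: start y=9.340, vy=20.150 → t=4.533, apex=30.055, x_land=46.733, impact vy=-24.271
  bounce: vy ← 0.65·24.271 = 15.776
Arc 2: start y=0.000, vy=15.776 → t=3.220, apex=12.698, x_land=79.927, impact vy=-15.776
  bounce: vy ← 0.65·15.776 = 10.255
Arc 3: start y=0.000, vy=10.255 → t=2.093, apex=5.365, x_land=101.504, impact vy=-10.255
  bounce: vy ← 0.65·10.255 = 6.665
Arc 4: start y=0.000, vy=6.665 → t=1.360, apex=2.267, x_land=115.528, impact vy=-6.665
  bounce: vy ← 0.65·6.665 = 4.333
Arc 5: start y=0.000, vy=4.333 → t=0.884, apex=0.958, x_land=124.644, impact vy=-4.333
  bounce: vy ← 0.65·4.333 = 2.816
Arc 6: start y=0.000, vy=2.816 → t=0.575, apex=0.405, x_land=130.570, impact vy=-2.816
  bounce: vy ← 0.65·2.816 = 1.830
Arc 7: start y=0.000, vy=1.830 → t=0.374, apex=0.171, x_land=134.421, impact vy=-1.830
  bounce: vy ← 0.65·1.830 = 1.190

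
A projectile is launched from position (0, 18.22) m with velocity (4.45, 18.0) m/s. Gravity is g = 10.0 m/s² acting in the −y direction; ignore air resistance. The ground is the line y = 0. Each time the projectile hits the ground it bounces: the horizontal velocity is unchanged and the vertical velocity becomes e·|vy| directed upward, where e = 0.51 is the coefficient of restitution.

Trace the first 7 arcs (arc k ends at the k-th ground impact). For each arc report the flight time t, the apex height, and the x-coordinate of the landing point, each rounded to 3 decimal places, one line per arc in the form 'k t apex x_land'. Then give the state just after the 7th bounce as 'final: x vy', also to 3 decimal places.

1 4.424 34.420 19.686
2 2.676 8.953 31.595
3 1.365 2.329 37.668
4 0.696 0.606 40.766
5 0.355 0.158 42.346
6 0.181 0.041 43.151
7 0.092 0.011 43.562
final: 43.562 0.235

Arc 1: start y=18.220, vy=18.000 → t=4.424, apex=34.420, x_land=19.686, impact vy=-26.237
  bounce: vy ← 0.51·26.237 = 13.381
Arc 2: start y=0.000, vy=13.381 → t=2.676, apex=8.953, x_land=31.595, impact vy=-13.381
  bounce: vy ← 0.51·13.381 = 6.824
Arc 3: start y=0.000, vy=6.824 → t=1.365, apex=2.329, x_land=37.668, impact vy=-6.824
  bounce: vy ← 0.51·6.824 = 3.480
Arc 4: start y=0.000, vy=3.480 → t=0.696, apex=0.606, x_land=40.766, impact vy=-3.480
  bounce: vy ← 0.51·3.480 = 1.775
Arc 5: start y=0.000, vy=1.775 → t=0.355, apex=0.158, x_land=42.346, impact vy=-1.775
  bounce: vy ← 0.51·1.775 = 0.905
Arc 6: start y=0.000, vy=0.905 → t=0.181, apex=0.041, x_land=43.151, impact vy=-0.905
  bounce: vy ← 0.51·0.905 = 0.462
Arc 7: start y=0.000, vy=0.462 → t=0.092, apex=0.011, x_land=43.562, impact vy=-0.462
  bounce: vy ← 0.51·0.462 = 0.235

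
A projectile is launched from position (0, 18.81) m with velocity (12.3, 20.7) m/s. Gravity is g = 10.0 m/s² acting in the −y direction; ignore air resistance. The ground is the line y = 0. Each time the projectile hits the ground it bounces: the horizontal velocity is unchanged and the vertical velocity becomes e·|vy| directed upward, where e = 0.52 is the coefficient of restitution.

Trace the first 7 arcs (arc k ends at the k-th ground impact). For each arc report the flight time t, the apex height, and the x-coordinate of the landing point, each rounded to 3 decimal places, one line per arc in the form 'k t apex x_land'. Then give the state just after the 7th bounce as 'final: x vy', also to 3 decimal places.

Arc 1: start y=18.810, vy=20.700 → t=4.907, apex=40.234, x_land=60.352, impact vy=-28.367
  bounce: vy ← 0.52·28.367 = 14.751
Arc 2: start y=0.000, vy=14.751 → t=2.950, apex=10.879, x_land=96.640, impact vy=-14.751
  bounce: vy ← 0.52·14.751 = 7.670
Arc 3: start y=0.000, vy=7.670 → t=1.534, apex=2.942, x_land=115.509, impact vy=-7.670
  bounce: vy ← 0.52·7.670 = 3.989
Arc 4: start y=0.000, vy=3.989 → t=0.798, apex=0.795, x_land=125.321, impact vy=-3.989
  bounce: vy ← 0.52·3.989 = 2.074
Arc 5: start y=0.000, vy=2.074 → t=0.415, apex=0.215, x_land=130.423, impact vy=-2.074
  bounce: vy ← 0.52·2.074 = 1.079
Arc 6: start y=0.000, vy=1.079 → t=0.216, apex=0.058, x_land=133.076, impact vy=-1.079
  bounce: vy ← 0.52·1.079 = 0.561
Arc 7: start y=0.000, vy=0.561 → t=0.112, apex=0.016, x_land=134.456, impact vy=-0.561
  bounce: vy ← 0.52·0.561 = 0.292

1 4.907 40.234 60.352
2 2.950 10.879 96.640
3 1.534 2.942 115.509
4 0.798 0.795 125.321
5 0.415 0.215 130.423
6 0.216 0.058 133.076
7 0.112 0.016 134.456
final: 134.456 0.292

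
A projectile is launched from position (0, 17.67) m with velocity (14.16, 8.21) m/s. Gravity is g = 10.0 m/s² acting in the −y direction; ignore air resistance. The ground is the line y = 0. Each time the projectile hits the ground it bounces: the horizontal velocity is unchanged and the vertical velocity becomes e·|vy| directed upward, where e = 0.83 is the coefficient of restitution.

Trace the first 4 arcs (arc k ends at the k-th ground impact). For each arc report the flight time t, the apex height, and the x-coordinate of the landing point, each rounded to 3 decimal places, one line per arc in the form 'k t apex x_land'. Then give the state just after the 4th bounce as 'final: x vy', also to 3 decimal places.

1 2.872 21.040 40.672
2 3.405 14.495 88.891
3 2.826 9.985 128.912
4 2.346 6.879 162.129
final: 162.129 9.735

Arc 1: start y=17.670, vy=8.210 → t=2.872, apex=21.040, x_land=40.672, impact vy=-20.514
  bounce: vy ← 0.83·20.514 = 17.026
Arc 2: start y=0.000, vy=17.026 → t=3.405, apex=14.495, x_land=88.891, impact vy=-17.026
  bounce: vy ← 0.83·17.026 = 14.132
Arc 3: start y=0.000, vy=14.132 → t=2.826, apex=9.985, x_land=128.912, impact vy=-14.132
  bounce: vy ← 0.83·14.132 = 11.729
Arc 4: start y=0.000, vy=11.729 → t=2.346, apex=6.879, x_land=162.129, impact vy=-11.729
  bounce: vy ← 0.83·11.729 = 9.735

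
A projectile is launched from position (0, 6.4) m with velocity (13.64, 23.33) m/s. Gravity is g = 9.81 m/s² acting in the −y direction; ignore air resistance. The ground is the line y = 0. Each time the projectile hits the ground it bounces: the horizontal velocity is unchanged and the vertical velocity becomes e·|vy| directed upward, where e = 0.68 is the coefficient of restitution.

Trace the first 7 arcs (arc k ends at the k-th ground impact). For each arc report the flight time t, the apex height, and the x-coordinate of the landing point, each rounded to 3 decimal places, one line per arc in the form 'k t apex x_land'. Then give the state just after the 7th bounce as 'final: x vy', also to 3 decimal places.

Arc 1: start y=6.400, vy=23.330 → t=5.016, apex=34.142, x_land=68.425, impact vy=-25.882
  bounce: vy ← 0.68·25.882 = 17.599
Arc 2: start y=0.000, vy=17.599 → t=3.588, apex=15.787, x_land=117.366, impact vy=-17.599
  bounce: vy ← 0.68·17.599 = 11.968
Arc 3: start y=0.000, vy=11.968 → t=2.440, apex=7.300, x_land=150.646, impact vy=-11.968
  bounce: vy ← 0.68·11.968 = 8.138
Arc 4: start y=0.000, vy=8.138 → t=1.659, apex=3.375, x_land=173.276, impact vy=-8.138
  bounce: vy ← 0.68·8.138 = 5.534
Arc 5: start y=0.000, vy=5.534 → t=1.128, apex=1.561, x_land=188.665, impact vy=-5.534
  bounce: vy ← 0.68·5.534 = 3.763
Arc 6: start y=0.000, vy=3.763 → t=0.767, apex=0.722, x_land=199.129, impact vy=-3.763
  bounce: vy ← 0.68·3.763 = 2.559
Arc 7: start y=0.000, vy=2.559 → t=0.522, apex=0.334, x_land=206.245, impact vy=-2.559
  bounce: vy ← 0.68·2.559 = 1.740

1 5.016 34.142 68.425
2 3.588 15.787 117.366
3 2.440 7.300 150.646
4 1.659 3.375 173.276
5 1.128 1.561 188.665
6 0.767 0.722 199.129
7 0.522 0.334 206.245
final: 206.245 1.740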